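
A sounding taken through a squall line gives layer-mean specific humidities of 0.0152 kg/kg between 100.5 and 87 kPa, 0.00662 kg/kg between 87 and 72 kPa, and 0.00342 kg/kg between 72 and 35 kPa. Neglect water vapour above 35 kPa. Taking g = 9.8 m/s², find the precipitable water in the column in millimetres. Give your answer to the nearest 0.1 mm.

PW ≈ 44.0 mm

Precipitable water is the column-integrated vapour mass per unit area: PW = (1/g) Σ q̄ Δp, with q in kg/kg and Δp in Pa (1 kg/m² of water = 1 mm).
Layer 100.5–87 kPa: Δp = 135 hPa = 13500 Pa, q̄ = 0.0152 kg/kg → 0.0152 × 13500 / 9.8 = 20.94 mm
Layer 87–72 kPa: Δp = 150 hPa = 15000 Pa, q̄ = 0.00662 kg/kg → 0.00662 × 15000 / 9.8 = 10.13 mm
Layer 72–35 kPa: Δp = 370 hPa = 37000 Pa, q̄ = 0.00342 kg/kg → 0.00342 × 37000 / 9.8 = 12.91 mm
PW = 20.94 + 10.13 + 12.91 = 43.98 ≈ 44.0 mm.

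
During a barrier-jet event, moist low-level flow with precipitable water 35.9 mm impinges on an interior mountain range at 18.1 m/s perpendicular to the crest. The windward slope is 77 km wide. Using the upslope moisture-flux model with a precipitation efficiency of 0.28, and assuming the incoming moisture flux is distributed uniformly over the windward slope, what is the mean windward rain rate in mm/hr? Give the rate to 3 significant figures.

R ≈ 8.51 mm/hr

Incoming column moisture flux per unit ridge length: F = V × PW = 18.1 × 35.9 = 649.79 mm·m/s.
Spread over the 77 km slope with efficiency ε = 0.28: R = ε·F/W = 0.28 × 649.79 / 77000 m = 2.363e-03 mm/s.
R = 2.363e-03 × 3600 = 8.51 mm/hr.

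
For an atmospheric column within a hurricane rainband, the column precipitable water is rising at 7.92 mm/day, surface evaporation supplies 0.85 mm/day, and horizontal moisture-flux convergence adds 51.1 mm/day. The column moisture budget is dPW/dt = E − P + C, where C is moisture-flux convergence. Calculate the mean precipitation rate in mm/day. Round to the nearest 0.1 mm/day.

P ≈ 44.0 mm/day

dPW/dt = +7.92 mm/day.
P = E + C − dPW/dt = 0.85 + (51.1) − (+7.92) = 44.0 mm/day.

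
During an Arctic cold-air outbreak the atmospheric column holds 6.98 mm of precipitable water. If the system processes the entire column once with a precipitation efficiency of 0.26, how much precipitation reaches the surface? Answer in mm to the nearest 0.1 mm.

precipitation ≈ 1.8 mm

Precipitation = ε × PW = 0.26 × 6.98 = 1.8 mm.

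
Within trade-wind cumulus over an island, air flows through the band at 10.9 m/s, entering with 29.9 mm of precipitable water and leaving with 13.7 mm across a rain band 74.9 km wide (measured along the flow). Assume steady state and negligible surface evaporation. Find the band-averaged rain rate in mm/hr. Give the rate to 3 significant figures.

R ≈ 8.49 mm/hr

Column moisture flux per unit crosswind length is F = V × PW.
Inflow: F_in = 10.9 × 29.9 = 325.91 mm·m/s
Outflow: F_out = 10.9 × 13.7 = 149.33 mm·m/s
Steady-state rate R = (F_in − F_out)/L = (325.91 − 149.33) / 74900 m = 2.358e-03 mm/s.
R = 2.358e-03 × 3600 = 8.49 mm/hr.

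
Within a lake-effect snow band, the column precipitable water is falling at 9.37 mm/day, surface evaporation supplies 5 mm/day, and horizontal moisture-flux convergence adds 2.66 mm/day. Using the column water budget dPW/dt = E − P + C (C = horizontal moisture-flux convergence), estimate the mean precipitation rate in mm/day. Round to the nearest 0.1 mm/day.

P ≈ 17.0 mm/day

dPW/dt = -9.37 mm/day.
P = E + C − dPW/dt = 5 + (2.66) − (-9.37) = 17.0 mm/day.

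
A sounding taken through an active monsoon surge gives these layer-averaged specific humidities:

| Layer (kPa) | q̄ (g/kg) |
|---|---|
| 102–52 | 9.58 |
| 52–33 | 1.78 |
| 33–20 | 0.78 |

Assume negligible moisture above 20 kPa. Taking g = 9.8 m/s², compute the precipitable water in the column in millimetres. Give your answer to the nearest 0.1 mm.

PW ≈ 53.4 mm

Precipitable water is the column-integrated vapour mass per unit area: PW = (1/g) Σ q̄ Δp, with q in kg/kg and Δp in Pa (1 kg/m² of water = 1 mm).
Layer 102–52 kPa: Δp = 500 hPa = 50000 Pa, q̄ = 0.00958 kg/kg → 0.00958 × 50000 / 9.8 = 48.88 mm
Layer 52–33 kPa: Δp = 190 hPa = 19000 Pa, q̄ = 0.00178 kg/kg → 0.00178 × 19000 / 9.8 = 3.45 mm
Layer 33–20 kPa: Δp = 130 hPa = 13000 Pa, q̄ = 0.00078 kg/kg → 0.00078 × 13000 / 9.8 = 1.03 mm
PW = 48.88 + 3.45 + 1.03 = 53.36 ≈ 53.4 mm.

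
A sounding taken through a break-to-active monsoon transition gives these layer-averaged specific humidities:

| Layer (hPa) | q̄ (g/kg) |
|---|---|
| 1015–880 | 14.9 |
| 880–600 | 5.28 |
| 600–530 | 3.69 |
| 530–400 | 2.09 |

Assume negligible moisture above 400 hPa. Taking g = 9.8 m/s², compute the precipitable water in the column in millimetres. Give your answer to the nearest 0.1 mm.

PW ≈ 41.0 mm

Precipitable water is the column-integrated vapour mass per unit area: PW = (1/g) Σ q̄ Δp, with q in kg/kg and Δp in Pa (1 kg/m² of water = 1 mm).
Layer 1015–880 hPa: Δp = 135 hPa = 13500 Pa, q̄ = 0.0149 kg/kg → 0.0149 × 13500 / 9.8 = 20.53 mm
Layer 880–600 hPa: Δp = 280 hPa = 28000 Pa, q̄ = 0.00528 kg/kg → 0.00528 × 28000 / 9.8 = 15.09 mm
Layer 600–530 hPa: Δp = 70 hPa = 7000 Pa, q̄ = 0.00369 kg/kg → 0.00369 × 7000 / 9.8 = 2.64 mm
Layer 530–400 hPa: Δp = 130 hPa = 13000 Pa, q̄ = 0.00209 kg/kg → 0.00209 × 13000 / 9.8 = 2.77 mm
PW = 20.53 + 15.09 + 2.64 + 2.77 = 41.03 ≈ 41.0 mm.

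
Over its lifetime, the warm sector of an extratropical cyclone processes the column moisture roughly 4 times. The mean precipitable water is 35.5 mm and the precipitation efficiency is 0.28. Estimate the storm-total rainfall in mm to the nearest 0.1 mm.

rainfall ≈ 39.8 mm

Each cycle deposits ε × PW = 0.28 × 35.5 = 9.94 mm.
Over 4 cycles: 4 × 9.94 = 39.8 mm.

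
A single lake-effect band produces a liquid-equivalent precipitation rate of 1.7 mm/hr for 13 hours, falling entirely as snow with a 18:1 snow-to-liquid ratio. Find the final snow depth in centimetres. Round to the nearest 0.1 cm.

Liquid-equivalent depth = 1.7 × 13 = 22.1 mm.
Snow depth = 22.1 mm × 18 = 397.8 mm = 39.8 cm.

snow depth ≈ 39.8 cm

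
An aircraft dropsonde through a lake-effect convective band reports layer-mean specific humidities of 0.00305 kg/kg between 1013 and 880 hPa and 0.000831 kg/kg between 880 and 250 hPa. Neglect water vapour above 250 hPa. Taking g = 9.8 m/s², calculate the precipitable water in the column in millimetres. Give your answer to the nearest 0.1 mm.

Precipitable water is the column-integrated vapour mass per unit area: PW = (1/g) Σ q̄ Δp, with q in kg/kg and Δp in Pa (1 kg/m² of water = 1 mm).
Layer 1013–880 hPa: Δp = 133 hPa = 13300 Pa, q̄ = 0.00305 kg/kg → 0.00305 × 13300 / 9.8 = 4.14 mm
Layer 880–250 hPa: Δp = 630 hPa = 63000 Pa, q̄ = 0.000831 kg/kg → 0.000831 × 63000 / 9.8 = 5.34 mm
PW = 4.14 + 5.34 = 9.48 ≈ 9.5 mm.

PW ≈ 9.5 mm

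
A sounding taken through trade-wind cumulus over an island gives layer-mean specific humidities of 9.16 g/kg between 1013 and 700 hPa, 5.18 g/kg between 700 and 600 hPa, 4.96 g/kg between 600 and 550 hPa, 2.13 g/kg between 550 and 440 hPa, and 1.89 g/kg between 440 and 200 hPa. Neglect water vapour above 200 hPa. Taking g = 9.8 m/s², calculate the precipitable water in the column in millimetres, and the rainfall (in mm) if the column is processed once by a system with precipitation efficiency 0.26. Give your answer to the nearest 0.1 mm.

PW ≈ 44.1 mm; rainfall ≈ 11.5 mm

Precipitable water is the column-integrated vapour mass per unit area: PW = (1/g) Σ q̄ Δp, with q in kg/kg and Δp in Pa (1 kg/m² of water = 1 mm).
Layer 1013–700 hPa: Δp = 313 hPa = 31300 Pa, q̄ = 0.00916 kg/kg → 0.00916 × 31300 / 9.8 = 29.26 mm
Layer 700–600 hPa: Δp = 100 hPa = 10000 Pa, q̄ = 0.00518 kg/kg → 0.00518 × 10000 / 9.8 = 5.29 mm
Layer 600–550 hPa: Δp = 50 hPa = 5000 Pa, q̄ = 0.00496 kg/kg → 0.00496 × 5000 / 9.8 = 2.53 mm
Layer 550–440 hPa: Δp = 110 hPa = 11000 Pa, q̄ = 0.00213 kg/kg → 0.00213 × 11000 / 9.8 = 2.39 mm
Layer 440–200 hPa: Δp = 240 hPa = 24000 Pa, q̄ = 0.00189 kg/kg → 0.00189 × 24000 / 9.8 = 4.63 mm
PW = 29.26 + 5.29 + 2.53 + 2.39 + 4.63 = 44.10 ≈ 44.1 mm.
Rainfall = ε × PW = 0.26 × 44.1 = 11.5 mm.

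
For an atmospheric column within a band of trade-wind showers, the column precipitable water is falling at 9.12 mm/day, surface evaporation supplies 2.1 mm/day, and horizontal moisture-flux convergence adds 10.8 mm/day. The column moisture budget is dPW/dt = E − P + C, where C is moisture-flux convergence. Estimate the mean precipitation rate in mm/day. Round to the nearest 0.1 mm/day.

dPW/dt = -9.12 mm/day.
P = E + C − dPW/dt = 2.1 + (10.8) − (-9.12) = 22.0 mm/day.

P ≈ 22.0 mm/day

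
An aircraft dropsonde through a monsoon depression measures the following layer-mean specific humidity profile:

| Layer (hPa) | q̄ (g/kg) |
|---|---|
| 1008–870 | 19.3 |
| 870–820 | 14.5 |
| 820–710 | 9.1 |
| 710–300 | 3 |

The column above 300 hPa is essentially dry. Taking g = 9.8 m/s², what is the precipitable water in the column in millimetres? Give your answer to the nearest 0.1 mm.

PW ≈ 57.3 mm

Precipitable water is the column-integrated vapour mass per unit area: PW = (1/g) Σ q̄ Δp, with q in kg/kg and Δp in Pa (1 kg/m² of water = 1 mm).
Layer 1008–870 hPa: Δp = 138 hPa = 13800 Pa, q̄ = 0.0193 kg/kg → 0.0193 × 13800 / 9.8 = 27.18 mm
Layer 870–820 hPa: Δp = 50 hPa = 5000 Pa, q̄ = 0.0145 kg/kg → 0.0145 × 5000 / 9.8 = 7.40 mm
Layer 820–710 hPa: Δp = 110 hPa = 11000 Pa, q̄ = 0.0091 kg/kg → 0.0091 × 11000 / 9.8 = 10.21 mm
Layer 710–300 hPa: Δp = 410 hPa = 41000 Pa, q̄ = 0.003 kg/kg → 0.003 × 41000 / 9.8 = 12.55 mm
PW = 27.18 + 7.40 + 10.21 + 12.55 = 57.34 ≈ 57.3 mm.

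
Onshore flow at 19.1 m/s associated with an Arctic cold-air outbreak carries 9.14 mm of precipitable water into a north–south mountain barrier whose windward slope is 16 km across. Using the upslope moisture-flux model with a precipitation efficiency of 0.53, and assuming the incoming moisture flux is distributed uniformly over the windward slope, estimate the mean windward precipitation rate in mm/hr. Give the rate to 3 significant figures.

R ≈ 20.8 mm/hr

Incoming column moisture flux per unit ridge length: F = V × PW = 19.1 × 9.14 = 174.574 mm·m/s.
Spread over the 16 km slope with efficiency ε = 0.53: R = ε·F/W = 0.53 × 174.574 / 16000 m = 5.783e-03 mm/s.
R = 5.783e-03 × 3600 = 20.8 mm/hr.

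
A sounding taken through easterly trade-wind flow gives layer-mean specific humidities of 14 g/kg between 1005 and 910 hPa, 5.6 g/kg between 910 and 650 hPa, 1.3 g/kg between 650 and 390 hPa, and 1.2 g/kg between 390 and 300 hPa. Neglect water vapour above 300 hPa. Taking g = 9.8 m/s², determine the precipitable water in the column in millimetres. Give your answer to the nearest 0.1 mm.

PW ≈ 33.0 mm

Precipitable water is the column-integrated vapour mass per unit area: PW = (1/g) Σ q̄ Δp, with q in kg/kg and Δp in Pa (1 kg/m² of water = 1 mm).
Layer 1005–910 hPa: Δp = 95 hPa = 9500 Pa, q̄ = 0.014 kg/kg → 0.014 × 9500 / 9.8 = 13.57 mm
Layer 910–650 hPa: Δp = 260 hPa = 26000 Pa, q̄ = 0.0056 kg/kg → 0.0056 × 26000 / 9.8 = 14.86 mm
Layer 650–390 hPa: Δp = 260 hPa = 26000 Pa, q̄ = 0.0013 kg/kg → 0.0013 × 26000 / 9.8 = 3.45 mm
Layer 390–300 hPa: Δp = 90 hPa = 9000 Pa, q̄ = 0.0012 kg/kg → 0.0012 × 9000 / 9.8 = 1.10 mm
PW = 13.57 + 14.86 + 3.45 + 1.10 = 32.98 ≈ 33.0 mm.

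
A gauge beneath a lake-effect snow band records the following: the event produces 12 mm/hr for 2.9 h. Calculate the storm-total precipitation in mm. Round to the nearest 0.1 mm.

Total = Σ Rᵢ Δtᵢ = 12 × 2.9
      = 34.8 = 34.8 mm.

total ≈ 34.8 mm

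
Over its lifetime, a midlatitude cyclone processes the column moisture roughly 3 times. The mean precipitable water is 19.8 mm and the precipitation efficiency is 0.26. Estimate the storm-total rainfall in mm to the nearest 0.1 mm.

rainfall ≈ 15.4 mm

Each cycle deposits ε × PW = 0.26 × 19.8 = 5.148 mm.
Over 3 cycles: 3 × 5.148 = 15.4 mm.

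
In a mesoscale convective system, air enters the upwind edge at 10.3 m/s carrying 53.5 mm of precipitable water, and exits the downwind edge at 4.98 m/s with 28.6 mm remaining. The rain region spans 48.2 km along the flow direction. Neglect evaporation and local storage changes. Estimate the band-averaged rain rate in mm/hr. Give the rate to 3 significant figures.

R ≈ 30.5 mm/hr

Column moisture flux per unit crosswind length is F = V × PW.
Inflow: F_in = 10.3 × 53.5 = 551.05 mm·m/s
Outflow: F_out = 4.98 × 28.6 = 142.428 mm·m/s
Steady-state rate R = (F_in − F_out)/L = (551.05 − 142.428) / 48200 m = 8.478e-03 mm/s.
R = 8.478e-03 × 3600 = 30.5 mm/hr.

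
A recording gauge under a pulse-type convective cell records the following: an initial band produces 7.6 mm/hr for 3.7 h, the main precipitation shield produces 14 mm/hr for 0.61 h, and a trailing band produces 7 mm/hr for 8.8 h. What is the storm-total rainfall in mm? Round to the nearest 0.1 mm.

total ≈ 98.3 mm

Total = Σ Rᵢ Δtᵢ = 7.6 × 3.7 + 14 × 0.61 + 7 × 8.8
      = 28.12 + 8.54 + 61.6 = 98.3 mm.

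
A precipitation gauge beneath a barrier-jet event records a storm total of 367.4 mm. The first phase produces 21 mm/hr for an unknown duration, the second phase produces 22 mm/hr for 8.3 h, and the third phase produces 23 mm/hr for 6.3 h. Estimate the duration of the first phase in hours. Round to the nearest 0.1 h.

Known phases: 22 × 8.3 + 23 × 6.3 = 182.6 + 144.9 = 327.5 mm.
Remaining depth = 367.4 − 327.5 = 39.9 mm.
Duration = 39.9 / 21 = 1.9 h.

duration ≈ 1.9 h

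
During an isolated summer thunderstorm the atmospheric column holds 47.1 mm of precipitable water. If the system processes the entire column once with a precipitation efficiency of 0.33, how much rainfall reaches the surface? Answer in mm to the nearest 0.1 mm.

Rainfall = ε × PW = 0.33 × 47.1 = 15.5 mm.

rainfall ≈ 15.5 mm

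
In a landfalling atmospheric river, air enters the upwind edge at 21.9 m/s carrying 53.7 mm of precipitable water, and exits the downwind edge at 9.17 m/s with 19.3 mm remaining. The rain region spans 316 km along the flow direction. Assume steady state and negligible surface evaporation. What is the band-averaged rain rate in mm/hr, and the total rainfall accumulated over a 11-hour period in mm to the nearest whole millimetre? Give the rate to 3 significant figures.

Column moisture flux per unit crosswind length is F = V × PW.
Inflow: F_in = 21.9 × 53.7 = 1176.03 mm·m/s
Outflow: F_out = 9.17 × 19.3 = 176.981 mm·m/s
Steady-state rate R = (F_in − F_out)/L = (1176.03 − 176.981) / 316000 m = 3.162e-03 mm/s.
R = 3.162e-03 × 3600 = 11.4 mm/hr.
Over 11 h: total = 11.4 × 11 = 125.4 ≈ 125 mm.

R ≈ 11.4 mm/hr; total ≈ 125 mm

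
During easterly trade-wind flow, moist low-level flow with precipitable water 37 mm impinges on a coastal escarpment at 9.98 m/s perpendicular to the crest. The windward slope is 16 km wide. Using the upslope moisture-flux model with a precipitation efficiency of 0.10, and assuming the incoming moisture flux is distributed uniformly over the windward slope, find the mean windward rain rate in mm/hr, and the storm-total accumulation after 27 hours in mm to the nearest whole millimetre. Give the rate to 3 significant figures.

R ≈ 8.31 mm/hr; total ≈ 224 mm

Incoming column moisture flux per unit ridge length: F = V × PW = 9.98 × 37 = 369.26 mm·m/s.
Spread over the 16 km slope with efficiency ε = 0.10: R = ε·F/W = 0.10 × 369.26 / 16000 m = 2.308e-03 mm/s.
R = 2.308e-03 × 3600 = 8.31 mm/hr.
Over 27 h: total = 8.31 × 27 = 224.37 ≈ 224 mm.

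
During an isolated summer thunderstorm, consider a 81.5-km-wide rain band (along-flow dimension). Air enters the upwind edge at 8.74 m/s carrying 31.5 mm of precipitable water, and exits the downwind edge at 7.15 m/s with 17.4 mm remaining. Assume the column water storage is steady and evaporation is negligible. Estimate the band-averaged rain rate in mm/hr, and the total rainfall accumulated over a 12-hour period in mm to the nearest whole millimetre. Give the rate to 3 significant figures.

R ≈ 6.67 mm/hr; total ≈ 80 mm

Column moisture flux per unit crosswind length is F = V × PW.
Inflow: F_in = 8.74 × 31.5 = 275.31 mm·m/s
Outflow: F_out = 7.15 × 17.4 = 124.41 mm·m/s
Steady-state rate R = (F_in − F_out)/L = (275.31 − 124.41) / 81500 m = 1.852e-03 mm/s.
R = 1.852e-03 × 3600 = 6.67 mm/hr.
Over 12 h: total = 6.67 × 12 = 80.04 ≈ 80 mm.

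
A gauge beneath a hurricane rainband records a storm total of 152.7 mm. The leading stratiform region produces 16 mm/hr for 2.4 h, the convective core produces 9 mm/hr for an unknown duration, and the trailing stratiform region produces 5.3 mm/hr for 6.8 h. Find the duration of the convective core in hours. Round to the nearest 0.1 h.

duration ≈ 8.7 h

Known phases: 16 × 2.4 + 5.3 × 6.8 = 38.4 + 36.04 = 74.44 mm.
Remaining depth = 152.7 − 74.44 = 78.26 mm.
Duration = 78.26 / 9 = 8.7 h.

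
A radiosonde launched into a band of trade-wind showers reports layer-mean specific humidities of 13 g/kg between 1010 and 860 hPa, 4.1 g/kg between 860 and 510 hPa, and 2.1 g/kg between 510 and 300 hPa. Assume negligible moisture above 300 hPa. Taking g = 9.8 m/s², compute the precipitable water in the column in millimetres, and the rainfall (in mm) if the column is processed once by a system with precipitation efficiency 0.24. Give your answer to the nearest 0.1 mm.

Precipitable water is the column-integrated vapour mass per unit area: PW = (1/g) Σ q̄ Δp, with q in kg/kg and Δp in Pa (1 kg/m² of water = 1 mm).
Layer 1010–860 hPa: Δp = 150 hPa = 15000 Pa, q̄ = 0.013 kg/kg → 0.013 × 15000 / 9.8 = 19.90 mm
Layer 860–510 hPa: Δp = 350 hPa = 35000 Pa, q̄ = 0.0041 kg/kg → 0.0041 × 35000 / 9.8 = 14.64 mm
Layer 510–300 hPa: Δp = 210 hPa = 21000 Pa, q̄ = 0.0021 kg/kg → 0.0021 × 21000 / 9.8 = 4.50 mm
PW = 19.90 + 14.64 + 4.50 = 39.04 ≈ 39.0 mm.
Rainfall = ε × PW = 0.24 × 39.0 = 9.4 mm.

PW ≈ 39.0 mm; rainfall ≈ 9.4 mm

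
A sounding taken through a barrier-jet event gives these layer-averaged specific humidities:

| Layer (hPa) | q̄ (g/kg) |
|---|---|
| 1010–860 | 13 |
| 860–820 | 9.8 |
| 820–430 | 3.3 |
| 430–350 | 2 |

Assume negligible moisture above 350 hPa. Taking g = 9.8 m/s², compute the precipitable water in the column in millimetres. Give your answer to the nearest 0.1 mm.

Precipitable water is the column-integrated vapour mass per unit area: PW = (1/g) Σ q̄ Δp, with q in kg/kg and Δp in Pa (1 kg/m² of water = 1 mm).
Layer 1010–860 hPa: Δp = 150 hPa = 15000 Pa, q̄ = 0.013 kg/kg → 0.013 × 15000 / 9.8 = 19.90 mm
Layer 860–820 hPa: Δp = 40 hPa = 4000 Pa, q̄ = 0.0098 kg/kg → 0.0098 × 4000 / 9.8 = 4.00 mm
Layer 820–430 hPa: Δp = 390 hPa = 39000 Pa, q̄ = 0.0033 kg/kg → 0.0033 × 39000 / 9.8 = 13.13 mm
Layer 430–350 hPa: Δp = 80 hPa = 8000 Pa, q̄ = 0.002 kg/kg → 0.002 × 8000 / 9.8 = 1.63 mm
PW = 19.90 + 4.00 + 13.13 + 1.63 = 38.66 ≈ 38.7 mm.

PW ≈ 38.7 mm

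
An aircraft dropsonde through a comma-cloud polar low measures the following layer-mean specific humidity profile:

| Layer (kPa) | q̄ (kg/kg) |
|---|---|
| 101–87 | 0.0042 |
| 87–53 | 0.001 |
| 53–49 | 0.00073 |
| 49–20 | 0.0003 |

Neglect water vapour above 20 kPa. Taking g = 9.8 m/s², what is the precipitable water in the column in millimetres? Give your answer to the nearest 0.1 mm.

Precipitable water is the column-integrated vapour mass per unit area: PW = (1/g) Σ q̄ Δp, with q in kg/kg and Δp in Pa (1 kg/m² of water = 1 mm).
Layer 101–87 kPa: Δp = 140 hPa = 14000 Pa, q̄ = 0.0042 kg/kg → 0.0042 × 14000 / 9.8 = 6.00 mm
Layer 87–53 kPa: Δp = 340 hPa = 34000 Pa, q̄ = 0.001 kg/kg → 0.001 × 34000 / 9.8 = 3.47 mm
Layer 53–49 kPa: Δp = 40 hPa = 4000 Pa, q̄ = 0.00073 kg/kg → 0.00073 × 4000 / 9.8 = 0.30 mm
Layer 49–20 kPa: Δp = 290 hPa = 29000 Pa, q̄ = 0.0003 kg/kg → 0.0003 × 29000 / 9.8 = 0.89 mm
PW = 6.00 + 3.47 + 0.30 + 0.89 = 10.66 ≈ 10.7 mm.

PW ≈ 10.7 mm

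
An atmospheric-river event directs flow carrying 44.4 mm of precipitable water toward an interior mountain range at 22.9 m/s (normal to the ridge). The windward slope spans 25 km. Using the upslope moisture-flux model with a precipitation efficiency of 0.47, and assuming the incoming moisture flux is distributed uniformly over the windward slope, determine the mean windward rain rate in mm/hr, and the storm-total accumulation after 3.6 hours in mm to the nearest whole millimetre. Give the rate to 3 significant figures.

Incoming column moisture flux per unit ridge length: F = V × PW = 22.9 × 44.4 = 1016.76 mm·m/s.
Spread over the 25 km slope with efficiency ε = 0.47: R = ε·F/W = 0.47 × 1016.76 / 25000 m = 1.912e-02 mm/s.
R = 1.912e-02 × 3600 = 68.8 mm/hr.
Over 3.6 h: total = 68.8 × 3.6 = 247.68 ≈ 248 mm.

R ≈ 68.8 mm/hr; total ≈ 248 mm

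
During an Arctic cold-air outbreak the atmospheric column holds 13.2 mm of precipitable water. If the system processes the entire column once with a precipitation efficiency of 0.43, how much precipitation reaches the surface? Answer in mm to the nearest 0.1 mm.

Precipitation = ε × PW = 0.43 × 13.2 = 5.7 mm.

precipitation ≈ 5.7 mm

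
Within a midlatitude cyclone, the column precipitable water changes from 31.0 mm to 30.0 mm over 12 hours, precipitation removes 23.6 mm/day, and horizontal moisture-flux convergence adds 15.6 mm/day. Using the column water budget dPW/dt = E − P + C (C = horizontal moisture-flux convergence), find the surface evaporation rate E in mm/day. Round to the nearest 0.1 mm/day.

dPW/dt = (30.0 − 31.0) mm / (12/24 day) = -2.000 mm/day.
E = dPW/dt + P − C = (-2.000) + 23.6 − (15.6) = 6.0 mm/day.

E ≈ 6.0 mm/day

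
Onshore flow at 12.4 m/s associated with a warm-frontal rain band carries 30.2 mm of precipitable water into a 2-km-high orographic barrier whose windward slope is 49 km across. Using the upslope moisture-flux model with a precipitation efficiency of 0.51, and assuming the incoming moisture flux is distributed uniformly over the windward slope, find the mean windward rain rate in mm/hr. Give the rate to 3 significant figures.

Incoming column moisture flux per unit ridge length: F = V × PW = 12.4 × 30.2 = 374.48 mm·m/s.
Spread over the 49 km slope with efficiency ε = 0.51: R = ε·F/W = 0.51 × 374.48 / 49000 m = 3.898e-03 mm/s.
R = 3.898e-03 × 3600 = 14.0 mm/hr.

R ≈ 14.0 mm/hr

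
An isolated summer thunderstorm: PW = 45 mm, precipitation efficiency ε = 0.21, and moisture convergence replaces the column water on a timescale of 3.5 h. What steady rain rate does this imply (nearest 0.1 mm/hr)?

Each overturning extracts ε × PW = 0.21 × 45 = 9.45 mm.
Rate = ε·PW / τ = 9.45 / 3.5 h = 2.7 mm/hr.

R ≈ 2.7 mm/hr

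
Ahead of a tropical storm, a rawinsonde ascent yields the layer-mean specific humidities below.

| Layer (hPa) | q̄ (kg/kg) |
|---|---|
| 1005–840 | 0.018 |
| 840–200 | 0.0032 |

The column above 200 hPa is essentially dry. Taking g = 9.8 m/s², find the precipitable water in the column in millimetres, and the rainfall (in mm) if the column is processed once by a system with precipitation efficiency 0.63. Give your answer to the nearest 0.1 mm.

PW ≈ 51.2 mm; rainfall ≈ 32.3 mm

Precipitable water is the column-integrated vapour mass per unit area: PW = (1/g) Σ q̄ Δp, with q in kg/kg and Δp in Pa (1 kg/m² of water = 1 mm).
Layer 1005–840 hPa: Δp = 165 hPa = 16500 Pa, q̄ = 0.018 kg/kg → 0.018 × 16500 / 9.8 = 30.31 mm
Layer 840–200 hPa: Δp = 640 hPa = 64000 Pa, q̄ = 0.0032 kg/kg → 0.0032 × 64000 / 9.8 = 20.90 mm
PW = 30.31 + 20.90 = 51.21 ≈ 51.2 mm.
Rainfall = ε × PW = 0.63 × 51.2 = 32.3 mm.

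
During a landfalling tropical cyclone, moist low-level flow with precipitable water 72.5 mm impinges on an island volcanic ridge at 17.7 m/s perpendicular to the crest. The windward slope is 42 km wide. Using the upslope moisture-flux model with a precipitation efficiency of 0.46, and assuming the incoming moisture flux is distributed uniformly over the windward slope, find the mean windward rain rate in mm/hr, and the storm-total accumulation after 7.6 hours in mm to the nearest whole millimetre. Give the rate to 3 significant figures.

Incoming column moisture flux per unit ridge length: F = V × PW = 17.7 × 72.5 = 1283.25 mm·m/s.
Spread over the 42 km slope with efficiency ε = 0.46: R = ε·F/W = 0.46 × 1283.25 / 42000 m = 1.405e-02 mm/s.
R = 1.405e-02 × 3600 = 50.6 mm/hr.
Over 7.6 h: total = 50.6 × 7.6 = 384.56 ≈ 385 mm.

R ≈ 50.6 mm/hr; total ≈ 385 mm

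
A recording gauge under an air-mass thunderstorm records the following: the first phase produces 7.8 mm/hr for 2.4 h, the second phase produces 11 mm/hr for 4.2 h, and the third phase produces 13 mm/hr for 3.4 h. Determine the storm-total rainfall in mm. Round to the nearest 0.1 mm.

total ≈ 109.1 mm

Total = Σ Rᵢ Δtᵢ = 7.8 × 2.4 + 11 × 4.2 + 13 × 3.4
      = 18.72 + 46.2 + 44.2 = 109.1 mm.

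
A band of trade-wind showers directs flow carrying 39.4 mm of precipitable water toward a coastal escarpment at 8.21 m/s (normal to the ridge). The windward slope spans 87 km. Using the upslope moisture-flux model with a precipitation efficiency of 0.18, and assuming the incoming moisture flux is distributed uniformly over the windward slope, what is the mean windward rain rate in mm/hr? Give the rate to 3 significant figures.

R ≈ 2.41 mm/hr

Incoming column moisture flux per unit ridge length: F = V × PW = 8.21 × 39.4 = 323.474 mm·m/s.
Spread over the 87 km slope with efficiency ε = 0.18: R = ε·F/W = 0.18 × 323.474 / 87000 m = 6.693e-04 mm/s.
R = 6.693e-04 × 3600 = 2.41 mm/hr.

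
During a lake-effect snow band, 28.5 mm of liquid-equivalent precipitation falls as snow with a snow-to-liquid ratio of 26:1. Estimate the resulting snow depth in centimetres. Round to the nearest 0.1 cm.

snow depth ≈ 74.1 cm

Snow depth = liquid × ratio = 28.5 mm × 26 = 741 mm = 74.1 cm.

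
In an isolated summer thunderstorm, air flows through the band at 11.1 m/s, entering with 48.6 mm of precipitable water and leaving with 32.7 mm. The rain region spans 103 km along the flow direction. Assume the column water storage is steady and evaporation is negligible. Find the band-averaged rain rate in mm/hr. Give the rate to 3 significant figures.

Column moisture flux per unit crosswind length is F = V × PW.
Inflow: F_in = 11.1 × 48.6 = 539.46 mm·m/s
Outflow: F_out = 11.1 × 32.7 = 362.97 mm·m/s
Steady-state rate R = (F_in − F_out)/L = (539.46 − 362.97) / 103000 m = 1.713e-03 mm/s.
R = 1.713e-03 × 3600 = 6.17 mm/hr.

R ≈ 6.17 mm/hr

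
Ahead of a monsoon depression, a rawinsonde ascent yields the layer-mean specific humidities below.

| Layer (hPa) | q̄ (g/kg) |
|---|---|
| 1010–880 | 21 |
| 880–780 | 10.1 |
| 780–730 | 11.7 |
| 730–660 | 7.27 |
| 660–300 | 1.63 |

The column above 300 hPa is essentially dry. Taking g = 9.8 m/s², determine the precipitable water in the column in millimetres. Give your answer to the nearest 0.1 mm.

PW ≈ 55.3 mm

Precipitable water is the column-integrated vapour mass per unit area: PW = (1/g) Σ q̄ Δp, with q in kg/kg and Δp in Pa (1 kg/m² of water = 1 mm).
Layer 1010–880 hPa: Δp = 130 hPa = 13000 Pa, q̄ = 0.021 kg/kg → 0.021 × 13000 / 9.8 = 27.86 mm
Layer 880–780 hPa: Δp = 100 hPa = 10000 Pa, q̄ = 0.0101 kg/kg → 0.0101 × 10000 / 9.8 = 10.31 mm
Layer 780–730 hPa: Δp = 50 hPa = 5000 Pa, q̄ = 0.0117 kg/kg → 0.0117 × 5000 / 9.8 = 5.97 mm
Layer 730–660 hPa: Δp = 70 hPa = 7000 Pa, q̄ = 0.00727 kg/kg → 0.00727 × 7000 / 9.8 = 5.19 mm
Layer 660–300 hPa: Δp = 360 hPa = 36000 Pa, q̄ = 0.00163 kg/kg → 0.00163 × 36000 / 9.8 = 5.99 mm
PW = 27.86 + 10.31 + 5.97 + 5.19 + 5.99 = 55.32 ≈ 55.3 mm.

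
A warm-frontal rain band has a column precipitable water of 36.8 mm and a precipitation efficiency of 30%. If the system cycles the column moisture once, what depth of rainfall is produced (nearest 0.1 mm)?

rainfall ≈ 11.0 mm

Rainfall = ε × PW = 0.30 × 36.8 = 11.0 mm.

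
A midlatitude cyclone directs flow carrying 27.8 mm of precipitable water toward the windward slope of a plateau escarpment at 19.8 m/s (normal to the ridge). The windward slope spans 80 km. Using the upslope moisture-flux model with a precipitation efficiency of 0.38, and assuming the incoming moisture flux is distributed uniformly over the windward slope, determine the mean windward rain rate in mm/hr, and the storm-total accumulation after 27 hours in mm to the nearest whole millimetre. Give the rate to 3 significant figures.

R ≈ 9.41 mm/hr; total ≈ 254 mm

Incoming column moisture flux per unit ridge length: F = V × PW = 19.8 × 27.8 = 550.44 mm·m/s.
Spread over the 80 km slope with efficiency ε = 0.38: R = ε·F/W = 0.38 × 550.44 / 80000 m = 2.615e-03 mm/s.
R = 2.615e-03 × 3600 = 9.41 mm/hr.
Over 27 h: total = 9.41 × 27 = 254.07 ≈ 254 mm.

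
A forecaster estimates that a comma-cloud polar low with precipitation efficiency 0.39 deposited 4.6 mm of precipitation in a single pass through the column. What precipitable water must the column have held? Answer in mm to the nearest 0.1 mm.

PW ≈ 11.8 mm

PW = precipitation / ε = 4.6 / 0.39 = 11.8 mm.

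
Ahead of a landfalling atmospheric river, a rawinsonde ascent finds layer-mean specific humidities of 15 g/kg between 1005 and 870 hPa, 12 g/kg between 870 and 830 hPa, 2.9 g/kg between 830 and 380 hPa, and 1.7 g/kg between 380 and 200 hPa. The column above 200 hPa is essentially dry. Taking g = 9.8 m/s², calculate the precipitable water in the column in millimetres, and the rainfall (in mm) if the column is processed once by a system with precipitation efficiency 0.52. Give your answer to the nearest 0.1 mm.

Precipitable water is the column-integrated vapour mass per unit area: PW = (1/g) Σ q̄ Δp, with q in kg/kg and Δp in Pa (1 kg/m² of water = 1 mm).
Layer 1005–870 hPa: Δp = 135 hPa = 13500 Pa, q̄ = 0.015 kg/kg → 0.015 × 13500 / 9.8 = 20.66 mm
Layer 870–830 hPa: Δp = 40 hPa = 4000 Pa, q̄ = 0.012 kg/kg → 0.012 × 4000 / 9.8 = 4.90 mm
Layer 830–380 hPa: Δp = 450 hPa = 45000 Pa, q̄ = 0.0029 kg/kg → 0.0029 × 45000 / 9.8 = 13.32 mm
Layer 380–200 hPa: Δp = 180 hPa = 18000 Pa, q̄ = 0.0017 kg/kg → 0.0017 × 18000 / 9.8 = 3.12 mm
PW = 20.66 + 4.90 + 13.32 + 3.12 = 42.00 ≈ 42.0 mm.
Rainfall = ε × PW = 0.52 × 42.0 = 21.8 mm.

PW ≈ 42.0 mm; rainfall ≈ 21.8 mm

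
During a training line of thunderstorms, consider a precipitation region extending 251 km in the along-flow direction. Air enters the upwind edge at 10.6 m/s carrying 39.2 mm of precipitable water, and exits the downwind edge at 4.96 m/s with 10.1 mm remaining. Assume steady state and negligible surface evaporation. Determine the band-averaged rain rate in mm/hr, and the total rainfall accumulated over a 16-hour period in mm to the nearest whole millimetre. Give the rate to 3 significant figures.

Column moisture flux per unit crosswind length is F = V × PW.
Inflow: F_in = 10.6 × 39.2 = 415.52 mm·m/s
Outflow: F_out = 4.96 × 10.1 = 50.096 mm·m/s
Steady-state rate R = (F_in − F_out)/L = (415.52 − 50.096) / 251000 m = 1.456e-03 mm/s.
R = 1.456e-03 × 3600 = 5.24 mm/hr.
Over 16 h: total = 5.24 × 16 = 83.84 ≈ 84 mm.

R ≈ 5.24 mm/hr; total ≈ 84 mm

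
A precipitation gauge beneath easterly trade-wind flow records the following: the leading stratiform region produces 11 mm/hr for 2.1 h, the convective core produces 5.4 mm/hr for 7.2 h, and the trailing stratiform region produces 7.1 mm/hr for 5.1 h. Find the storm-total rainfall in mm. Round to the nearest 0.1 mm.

total ≈ 98.2 mm

Total = Σ Rᵢ Δtᵢ = 11 × 2.1 + 5.4 × 7.2 + 7.1 × 5.1
      = 23.1 + 38.88 + 36.21 = 98.2 mm.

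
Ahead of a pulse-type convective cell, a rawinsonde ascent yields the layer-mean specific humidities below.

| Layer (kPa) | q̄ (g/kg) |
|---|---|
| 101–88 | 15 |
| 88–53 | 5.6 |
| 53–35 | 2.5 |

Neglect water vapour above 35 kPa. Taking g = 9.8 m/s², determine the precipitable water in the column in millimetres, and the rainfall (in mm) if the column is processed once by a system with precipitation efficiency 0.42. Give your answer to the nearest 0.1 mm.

PW ≈ 44.5 mm; rainfall ≈ 18.7 mm

Precipitable water is the column-integrated vapour mass per unit area: PW = (1/g) Σ q̄ Δp, with q in kg/kg and Δp in Pa (1 kg/m² of water = 1 mm).
Layer 101–88 kPa: Δp = 130 hPa = 13000 Pa, q̄ = 0.015 kg/kg → 0.015 × 13000 / 9.8 = 19.90 mm
Layer 88–53 kPa: Δp = 350 hPa = 35000 Pa, q̄ = 0.0056 kg/kg → 0.0056 × 35000 / 9.8 = 20.00 mm
Layer 53–35 kPa: Δp = 180 hPa = 18000 Pa, q̄ = 0.0025 kg/kg → 0.0025 × 18000 / 9.8 = 4.59 mm
PW = 19.90 + 20.00 + 4.59 = 44.49 ≈ 44.5 mm.
Rainfall = ε × PW = 0.42 × 44.5 = 18.7 mm.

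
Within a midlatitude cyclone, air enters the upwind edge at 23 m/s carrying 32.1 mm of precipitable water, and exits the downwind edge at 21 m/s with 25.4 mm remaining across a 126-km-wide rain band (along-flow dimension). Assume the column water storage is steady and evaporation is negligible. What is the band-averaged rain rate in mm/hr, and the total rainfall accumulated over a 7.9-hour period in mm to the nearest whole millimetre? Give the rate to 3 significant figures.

Column moisture flux per unit crosswind length is F = V × PW.
Inflow: F_in = 23 × 32.1 = 738.3 mm·m/s
Outflow: F_out = 21 × 25.4 = 533.4 mm·m/s
Steady-state rate R = (F_in − F_out)/L = (738.3 − 533.4) / 126000 m = 1.626e-03 mm/s.
R = 1.626e-03 × 3600 = 5.85 mm/hr.
Over 7.9 h: total = 5.85 × 7.9 = 46.215 ≈ 46 mm.

R ≈ 5.85 mm/hr; total ≈ 46 mm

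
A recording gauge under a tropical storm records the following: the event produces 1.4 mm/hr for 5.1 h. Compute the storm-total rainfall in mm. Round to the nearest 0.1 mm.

total ≈ 7.1 mm

Total = Σ Rᵢ Δtᵢ = 1.4 × 5.1
      = 7.14 = 7.1 mm.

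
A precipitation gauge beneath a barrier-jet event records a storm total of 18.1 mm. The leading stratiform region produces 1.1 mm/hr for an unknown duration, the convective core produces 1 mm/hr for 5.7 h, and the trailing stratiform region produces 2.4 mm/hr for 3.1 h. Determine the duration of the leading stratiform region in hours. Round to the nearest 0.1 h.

duration ≈ 4.5 h

Known phases: 1 × 5.7 + 2.4 × 3.1 = 5.7 + 7.44 = 13.14 mm.
Remaining depth = 18.1 − 13.14 = 4.96 mm.
Duration = 4.96 / 1.1 = 4.5 h.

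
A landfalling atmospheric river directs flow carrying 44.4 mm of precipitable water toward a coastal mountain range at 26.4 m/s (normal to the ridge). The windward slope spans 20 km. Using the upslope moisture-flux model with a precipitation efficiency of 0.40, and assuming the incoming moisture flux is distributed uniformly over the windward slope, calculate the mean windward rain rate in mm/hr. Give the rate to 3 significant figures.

R ≈ 84.4 mm/hr

Incoming column moisture flux per unit ridge length: F = V × PW = 26.4 × 44.4 = 1172.16 mm·m/s.
Spread over the 20 km slope with efficiency ε = 0.40: R = ε·F/W = 0.40 × 1172.16 / 20000 m = 2.344e-02 mm/s.
R = 2.344e-02 × 3600 = 84.4 mm/hr.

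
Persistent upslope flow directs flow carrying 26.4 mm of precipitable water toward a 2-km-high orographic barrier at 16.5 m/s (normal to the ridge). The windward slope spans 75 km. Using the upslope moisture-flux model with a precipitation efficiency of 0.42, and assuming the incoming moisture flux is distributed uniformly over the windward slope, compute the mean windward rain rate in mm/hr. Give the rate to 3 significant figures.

R ≈ 8.78 mm/hr

Incoming column moisture flux per unit ridge length: F = V × PW = 16.5 × 26.4 = 435.6 mm·m/s.
Spread over the 75 km slope with efficiency ε = 0.42: R = ε·F/W = 0.42 × 435.6 / 75000 m = 2.439e-03 mm/s.
R = 2.439e-03 × 3600 = 8.78 mm/hr.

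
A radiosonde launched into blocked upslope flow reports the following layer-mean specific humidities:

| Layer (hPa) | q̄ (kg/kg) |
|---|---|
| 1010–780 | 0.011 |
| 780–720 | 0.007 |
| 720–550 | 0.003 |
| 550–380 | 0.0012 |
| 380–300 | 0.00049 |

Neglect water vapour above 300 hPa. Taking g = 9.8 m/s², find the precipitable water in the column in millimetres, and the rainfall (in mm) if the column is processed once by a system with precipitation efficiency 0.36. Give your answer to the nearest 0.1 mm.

PW ≈ 37.8 mm; rainfall ≈ 13.6 mm

Precipitable water is the column-integrated vapour mass per unit area: PW = (1/g) Σ q̄ Δp, with q in kg/kg and Δp in Pa (1 kg/m² of water = 1 mm).
Layer 1010–780 hPa: Δp = 230 hPa = 23000 Pa, q̄ = 0.011 kg/kg → 0.011 × 23000 / 9.8 = 25.82 mm
Layer 780–720 hPa: Δp = 60 hPa = 6000 Pa, q̄ = 0.007 kg/kg → 0.007 × 6000 / 9.8 = 4.29 mm
Layer 720–550 hPa: Δp = 170 hPa = 17000 Pa, q̄ = 0.003 kg/kg → 0.003 × 17000 / 9.8 = 5.20 mm
Layer 550–380 hPa: Δp = 170 hPa = 17000 Pa, q̄ = 0.0012 kg/kg → 0.0012 × 17000 / 9.8 = 2.08 mm
Layer 380–300 hPa: Δp = 80 hPa = 8000 Pa, q̄ = 0.00049 kg/kg → 0.00049 × 8000 / 9.8 = 0.40 mm
PW = 25.82 + 4.29 + 5.20 + 2.08 + 0.40 = 37.79 ≈ 37.8 mm.
Rainfall = ε × PW = 0.36 × 37.8 = 13.6 mm.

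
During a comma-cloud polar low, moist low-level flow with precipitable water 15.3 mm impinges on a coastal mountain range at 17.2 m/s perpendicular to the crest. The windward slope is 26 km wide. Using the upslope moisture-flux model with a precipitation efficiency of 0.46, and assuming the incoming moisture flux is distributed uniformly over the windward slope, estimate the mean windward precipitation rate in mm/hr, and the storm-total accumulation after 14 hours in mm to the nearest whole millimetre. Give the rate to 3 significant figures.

R ≈ 16.8 mm/hr; total ≈ 235 mm

Incoming column moisture flux per unit ridge length: F = V × PW = 17.2 × 15.3 = 263.16 mm·m/s.
Spread over the 26 km slope with efficiency ε = 0.46: R = ε·F/W = 0.46 × 263.16 / 26000 m = 4.656e-03 mm/s.
R = 4.656e-03 × 3600 = 16.8 mm/hr.
Over 14 h: total = 16.8 × 14 = 235.2 ≈ 235 mm.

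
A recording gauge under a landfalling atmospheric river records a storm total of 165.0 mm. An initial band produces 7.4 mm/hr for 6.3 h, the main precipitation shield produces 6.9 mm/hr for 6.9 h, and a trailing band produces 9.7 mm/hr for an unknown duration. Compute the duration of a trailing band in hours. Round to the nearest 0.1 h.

duration ≈ 7.3 h

Known phases: 7.4 × 6.3 + 6.9 × 6.9 = 46.62 + 47.61 = 94.23 mm.
Remaining depth = 165.0 − 94.23 = 70.77 mm.
Duration = 70.77 / 9.7 = 7.3 h.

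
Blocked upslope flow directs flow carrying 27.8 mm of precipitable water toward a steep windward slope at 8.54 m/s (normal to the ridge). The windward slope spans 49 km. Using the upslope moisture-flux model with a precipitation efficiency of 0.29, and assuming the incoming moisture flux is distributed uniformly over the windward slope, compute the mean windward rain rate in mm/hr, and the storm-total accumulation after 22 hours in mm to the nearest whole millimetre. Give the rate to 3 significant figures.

Incoming column moisture flux per unit ridge length: F = V × PW = 8.54 × 27.8 = 237.412 mm·m/s.
Spread over the 49 km slope with efficiency ε = 0.29: R = ε·F/W = 0.29 × 237.412 / 49000 m = 1.405e-03 mm/s.
R = 1.405e-03 × 3600 = 5.06 mm/hr.
Over 22 h: total = 5.06 × 22 = 111.32 ≈ 111 mm.

R ≈ 5.06 mm/hr; total ≈ 111 mm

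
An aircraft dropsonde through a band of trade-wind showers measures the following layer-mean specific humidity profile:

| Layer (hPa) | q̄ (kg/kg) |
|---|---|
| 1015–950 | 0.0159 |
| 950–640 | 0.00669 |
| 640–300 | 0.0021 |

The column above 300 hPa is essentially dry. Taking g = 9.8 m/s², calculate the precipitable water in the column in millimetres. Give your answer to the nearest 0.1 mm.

Precipitable water is the column-integrated vapour mass per unit area: PW = (1/g) Σ q̄ Δp, with q in kg/kg and Δp in Pa (1 kg/m² of water = 1 mm).
Layer 1015–950 hPa: Δp = 65 hPa = 6500 Pa, q̄ = 0.0159 kg/kg → 0.0159 × 6500 / 9.8 = 10.55 mm
Layer 950–640 hPa: Δp = 310 hPa = 31000 Pa, q̄ = 0.00669 kg/kg → 0.00669 × 31000 / 9.8 = 21.16 mm
Layer 640–300 hPa: Δp = 340 hPa = 34000 Pa, q̄ = 0.0021 kg/kg → 0.0021 × 34000 / 9.8 = 7.29 mm
PW = 10.55 + 21.16 + 7.29 = 39.00 ≈ 39.0 mm.

PW ≈ 39.0 mm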